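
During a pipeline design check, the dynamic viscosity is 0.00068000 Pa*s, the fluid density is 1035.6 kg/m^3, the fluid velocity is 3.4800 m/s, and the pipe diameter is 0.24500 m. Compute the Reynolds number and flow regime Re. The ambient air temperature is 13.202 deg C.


Step 1: Re = rho*vel*D/mu = 1035.6*3.48*0.245/0.00068 = 1.2985e+06
Step 2: Re = 1.2985e+06 > 4000, so flow is turbulent.
Re = 1.2985e+06 (turbulent)


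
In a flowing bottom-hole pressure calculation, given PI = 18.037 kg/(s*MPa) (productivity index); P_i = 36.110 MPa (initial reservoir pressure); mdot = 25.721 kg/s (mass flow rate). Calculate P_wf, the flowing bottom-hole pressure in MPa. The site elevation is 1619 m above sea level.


P_wf = P_i - mdot / PI
P_wf = 36.110 - 25.721 / 18.037
P_wf = 34.684 MPa


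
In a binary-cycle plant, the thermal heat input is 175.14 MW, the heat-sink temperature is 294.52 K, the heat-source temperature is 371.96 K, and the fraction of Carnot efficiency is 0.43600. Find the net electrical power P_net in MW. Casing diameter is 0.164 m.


Step 1: eta = (1 - Tc/Th)*f = (1 - 294.52/371.96)*0.436 = 0.09077277
Step 2: P_net = eta * Q_in = 0.09077277 * 175.14 = 15.898 MW
P_net = 15.898 MW


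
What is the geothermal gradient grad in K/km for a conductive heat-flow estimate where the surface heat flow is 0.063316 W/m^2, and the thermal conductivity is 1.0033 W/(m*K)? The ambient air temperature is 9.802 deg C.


grad = q * 1000 / k
grad = 0.063316 * 1000 / 1.0033
grad = 63.10774 deg C/km
Convert: 63.10774 deg C/km * 1.0 = 63.108 K/km
grad = 63.108 K/km


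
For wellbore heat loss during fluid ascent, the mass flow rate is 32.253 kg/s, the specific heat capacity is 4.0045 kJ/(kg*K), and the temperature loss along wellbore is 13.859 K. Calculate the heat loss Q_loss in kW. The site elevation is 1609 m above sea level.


Q_loss = mdot * cp * dT
Q_loss = 32.253 * 4.0045 * 13.859
Q_loss = 1790.0 kW


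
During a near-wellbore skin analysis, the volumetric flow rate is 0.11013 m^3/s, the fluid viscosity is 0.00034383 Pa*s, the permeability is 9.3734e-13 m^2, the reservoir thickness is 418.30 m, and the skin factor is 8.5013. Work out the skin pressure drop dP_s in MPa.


dP_s = S * q * mu / (2*pi*k*hr) / 1000
dP_s = 8.5013 * 0.11013 * 0.00034383 / (2*pi*9.3734e-13*418.30) / 1000
dP_s = 130.6682 kPa
Convert: 130.6682 kPa * 0.001 = 0.13067 MPa
dP_s = 0.13067 MPa


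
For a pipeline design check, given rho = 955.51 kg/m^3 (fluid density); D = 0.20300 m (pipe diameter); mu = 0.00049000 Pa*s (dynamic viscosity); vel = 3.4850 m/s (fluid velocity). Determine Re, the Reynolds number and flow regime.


Step 1: Re = rho*vel*D/mu = 955.51*3.485*0.203/0.00049 = 1.3796e+06
Step 2: Re = 1.3796e+06 > 4000, so flow is turbulent.
Re = 1.3796e+06 (turbulent)


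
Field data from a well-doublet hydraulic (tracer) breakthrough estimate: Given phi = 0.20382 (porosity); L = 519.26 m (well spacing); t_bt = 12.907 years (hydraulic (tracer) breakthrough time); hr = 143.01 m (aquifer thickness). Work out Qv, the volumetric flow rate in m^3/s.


Qv = pi*hr*phi*L^2 / (3*t_bt*365.25*86400)
Qv = pi*143.01*0.20382*519.26^2 / (3*12.907*365.25*86400)
Qv = 0.020206 m^3/s


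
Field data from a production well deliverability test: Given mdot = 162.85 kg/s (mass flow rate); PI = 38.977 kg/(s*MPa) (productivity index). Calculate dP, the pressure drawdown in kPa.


dP = mdot * 1000 / PI
dP = 162.85 * 1000 / 38.977
dP = 4178.1 kPa


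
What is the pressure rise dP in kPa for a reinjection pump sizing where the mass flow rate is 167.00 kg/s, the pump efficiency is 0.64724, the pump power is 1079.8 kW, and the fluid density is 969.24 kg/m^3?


dP = P_pump * rho * eta / mdot
dP = 1079.8 * 969.24 * 0.64724 / 167.00
dP = 4056.2 kPa


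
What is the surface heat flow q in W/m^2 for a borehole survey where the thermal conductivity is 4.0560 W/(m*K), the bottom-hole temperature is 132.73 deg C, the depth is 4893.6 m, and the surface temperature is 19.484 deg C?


Step 1: grad = (T_d - T_surf)/d * 1000 = (132.73 - 19.484)/4893.6 * 1000 = 23.14165 deg C/km
Step 2: q = k * grad / 1000 = 4.056 * 23.14165 / 1000 = 0.093863 W/m^2
q = 0.093863 W/m^2


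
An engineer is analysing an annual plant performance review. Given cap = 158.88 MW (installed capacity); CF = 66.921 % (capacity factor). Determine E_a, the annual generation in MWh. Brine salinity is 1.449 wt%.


E_a = CF / 100 * cap * 8760
E_a = 66.921 / 100 * 158.88 * 8760
E_a = 9.3140e+05 MWh


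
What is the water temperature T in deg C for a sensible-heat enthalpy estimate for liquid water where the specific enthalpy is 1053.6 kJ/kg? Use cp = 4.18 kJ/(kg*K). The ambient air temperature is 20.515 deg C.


T = h / cp
T = 1053.6 / 4.18
T = 252.06 deg C


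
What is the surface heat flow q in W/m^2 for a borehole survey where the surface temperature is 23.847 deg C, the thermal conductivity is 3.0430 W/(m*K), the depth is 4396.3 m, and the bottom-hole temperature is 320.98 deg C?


Step 1: grad = (T_d - T_surf)/d * 1000 = (320.98 - 23.847)/4396.3 * 1000 = 67.58706 deg C/km
Step 2: q = k * grad / 1000 = 3.043 * 67.58706 / 1000 = 0.20567 W/m^2
q = 0.20567 W/m^2


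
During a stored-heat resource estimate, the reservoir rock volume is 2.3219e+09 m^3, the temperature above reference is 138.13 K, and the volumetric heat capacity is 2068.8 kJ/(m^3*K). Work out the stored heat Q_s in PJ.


Q_s = Vr * rhoc * dT / 1e12
Q_s = 2.3219e+09 * 2068.8 * 138.13 / 1e12
Q_s = 663.51 PJ


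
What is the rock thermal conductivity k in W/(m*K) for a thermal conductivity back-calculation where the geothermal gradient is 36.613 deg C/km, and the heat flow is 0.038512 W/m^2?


k = q / (grad / 1000)
k = 0.038512 / (36.613 / 1000)
k = 1.0519 W/(m*K)


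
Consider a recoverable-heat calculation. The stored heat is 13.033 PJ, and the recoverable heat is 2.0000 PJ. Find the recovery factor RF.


RF = Q_rec / Q_s
RF = 2.0000 / 13.033
RF = 0.15346


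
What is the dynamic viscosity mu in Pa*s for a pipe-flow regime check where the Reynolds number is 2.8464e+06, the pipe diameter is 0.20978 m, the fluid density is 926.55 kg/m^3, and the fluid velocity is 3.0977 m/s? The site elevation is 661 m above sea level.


mu = rho * vel * D / Re
mu = 926.55 * 3.0977 * 0.20978 / 2.8464e+06
mu = 0.00021153 Pa*s


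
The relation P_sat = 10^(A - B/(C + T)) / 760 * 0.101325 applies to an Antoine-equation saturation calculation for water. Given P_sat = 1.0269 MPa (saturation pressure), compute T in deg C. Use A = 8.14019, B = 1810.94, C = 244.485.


T = B / (A - log10(P_sat * 760 / 0.101325)) - C
T = 1810.94 / (8.14019 - log10(1.0269 * 760 / 0.101325)) - 244.485
T = 181.26 deg C


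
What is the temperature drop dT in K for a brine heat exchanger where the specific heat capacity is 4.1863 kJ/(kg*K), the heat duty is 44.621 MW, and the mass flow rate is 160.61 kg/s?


dT = Q * 1000 / (mdot * cp)
dT = 44.621 * 1000 / (160.61 * 4.1863)
dT = 66.365 K


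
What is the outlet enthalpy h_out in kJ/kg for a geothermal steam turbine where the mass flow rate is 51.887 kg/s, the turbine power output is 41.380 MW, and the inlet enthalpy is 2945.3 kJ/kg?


h_out = h_in - P * 1000 / mdot
h_out = 2945.3 - 41.380 * 1000 / 51.887
h_out = 2147.8 kJ/kg


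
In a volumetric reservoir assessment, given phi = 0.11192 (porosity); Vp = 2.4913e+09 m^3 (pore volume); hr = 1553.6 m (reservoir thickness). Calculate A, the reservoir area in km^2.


A = Vp / (1e6 * hr * phi)
A = 2.4913e+09 / (1e6 * 1553.6 * 0.11192)
A = 14.328 km^2


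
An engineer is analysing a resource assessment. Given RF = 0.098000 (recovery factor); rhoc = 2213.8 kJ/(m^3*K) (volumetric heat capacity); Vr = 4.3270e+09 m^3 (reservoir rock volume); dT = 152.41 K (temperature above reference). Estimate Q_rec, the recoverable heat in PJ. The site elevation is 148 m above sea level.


Step 1: Q_s = Vr*rhoc*dT/1e12 = 4.3270e+09*2213.8*152.41/1e12 = 1459.953 PJ
Step 2: Q_rec = Q_s * RF = 1459.953 * 0.098 = 143.08 PJ
Q_rec = 143.08 PJ


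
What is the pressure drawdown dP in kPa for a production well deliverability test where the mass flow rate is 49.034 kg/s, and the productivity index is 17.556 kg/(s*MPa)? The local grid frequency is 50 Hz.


dP = mdot * 1000 / PI
dP = 49.034 * 1000 / 17.556
dP = 2793.0 kPa


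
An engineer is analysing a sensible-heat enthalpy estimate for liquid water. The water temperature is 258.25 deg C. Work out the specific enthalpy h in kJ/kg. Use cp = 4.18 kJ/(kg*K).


h = cp * T
h = 4.18 * 258.25
h = 1079.5 kJ/kg


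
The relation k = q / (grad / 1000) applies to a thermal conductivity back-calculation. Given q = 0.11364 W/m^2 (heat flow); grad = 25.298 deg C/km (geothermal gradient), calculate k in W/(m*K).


k = q / (grad / 1000)
k = 0.11364 / (25.298 / 1000)
k = 4.4921 W/(m*K)


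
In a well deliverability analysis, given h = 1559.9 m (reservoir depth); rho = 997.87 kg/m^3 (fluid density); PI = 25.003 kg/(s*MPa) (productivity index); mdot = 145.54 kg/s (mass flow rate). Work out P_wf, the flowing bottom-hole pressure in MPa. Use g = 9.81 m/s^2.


Step 1: P_i = rho*g*h/1e6 = 997.87*9.81*1559.9/1e6 = 15.27002 MPa
Step 2: P_wf = P_i - mdot/PI = 15.27002 - 145.54/25.003 = 9.4491 MPa
P_wf = 9.4491 MPa


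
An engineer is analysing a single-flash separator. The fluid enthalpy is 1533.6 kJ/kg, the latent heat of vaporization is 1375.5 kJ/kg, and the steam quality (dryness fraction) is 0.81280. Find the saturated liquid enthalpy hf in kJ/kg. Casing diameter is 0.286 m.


hf = h - x * hfg
hf = 1533.6 - 0.81280 * 1375.5
hf = 415.59 kJ/kg


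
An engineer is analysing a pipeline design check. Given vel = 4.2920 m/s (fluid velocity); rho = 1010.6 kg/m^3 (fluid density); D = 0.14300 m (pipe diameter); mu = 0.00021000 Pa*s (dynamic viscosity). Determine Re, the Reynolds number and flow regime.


Step 1: Re = rho*vel*D/mu = 1010.6*4.292*0.143/0.00021 = 2.9536e+06
Step 2: Re = 2.9536e+06 > 4000, so flow is turbulent.
Re = 2.9536e+06 (turbulent)


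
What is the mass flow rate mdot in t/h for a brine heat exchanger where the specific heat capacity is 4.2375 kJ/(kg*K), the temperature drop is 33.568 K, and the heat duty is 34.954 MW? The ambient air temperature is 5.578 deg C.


mdot = Q * 1000 / (cp * dT)
mdot = 34.954 * 1000 / (4.2375 * 33.568)
mdot = 245.7320 kg/s
Convert: 245.7320 kg/s * 3.6 = 884.64 t/h
mdot = 884.64 t/h


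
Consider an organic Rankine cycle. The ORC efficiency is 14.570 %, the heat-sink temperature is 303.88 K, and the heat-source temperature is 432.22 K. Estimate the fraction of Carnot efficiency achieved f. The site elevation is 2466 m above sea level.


f = (eta_orc/100) / (1 - Tc/Th)
f = (14.570/100) / (1 - 303.88/432.22)
f = 0.49068


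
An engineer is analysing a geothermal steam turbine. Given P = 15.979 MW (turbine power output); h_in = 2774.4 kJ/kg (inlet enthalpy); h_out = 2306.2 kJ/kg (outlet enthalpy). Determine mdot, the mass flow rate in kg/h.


mdot = P * 1000 / (h_in - h_out)
mdot = 15.979 * 1000 / (2774.4 - 2306.2)
mdot = 34.12858 kg/s
Convert: 34.12858 kg/s * 3600.0 = 1.2286e+05 kg/h
mdot = 1.2286e+05 kg/h


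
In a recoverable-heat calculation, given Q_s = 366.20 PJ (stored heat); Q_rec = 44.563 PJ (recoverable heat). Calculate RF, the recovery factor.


RF = Q_rec / Q_s
RF = 44.563 / 366.20
RF = 0.12169


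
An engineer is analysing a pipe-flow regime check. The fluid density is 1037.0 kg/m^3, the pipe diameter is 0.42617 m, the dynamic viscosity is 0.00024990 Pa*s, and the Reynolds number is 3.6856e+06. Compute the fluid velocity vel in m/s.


vel = Re * mu / (rho * D)
vel = 3.6856e+06 * 0.00024990 / (1037.0 * 0.42617)
vel = 2.0841 m/s


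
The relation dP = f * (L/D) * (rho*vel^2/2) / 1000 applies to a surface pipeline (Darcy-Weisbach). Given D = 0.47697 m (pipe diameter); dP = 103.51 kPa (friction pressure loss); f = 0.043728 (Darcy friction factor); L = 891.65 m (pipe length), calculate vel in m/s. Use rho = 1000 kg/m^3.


vel = sqrt(dP*1000*2*D / (f*L*rho))
vel = sqrt(103.51*1000*2*0.47697 / (0.043728*891.65*1000))
vel = 1.5914 m/s


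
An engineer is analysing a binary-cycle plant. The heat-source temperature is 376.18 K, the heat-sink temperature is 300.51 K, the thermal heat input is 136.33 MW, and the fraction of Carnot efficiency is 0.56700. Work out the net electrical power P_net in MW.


Step 1: eta = (1 - Tc/Th)*f = (1 - 300.51/376.18)*0.567 = 0.1140541
Step 2: P_net = eta * Q_in = 0.1140541 * 136.33 = 15.549 MW
P_net = 15.549 MW


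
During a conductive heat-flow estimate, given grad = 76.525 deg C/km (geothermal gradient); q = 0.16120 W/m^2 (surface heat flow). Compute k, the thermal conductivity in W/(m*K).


k = q * 1000 / grad
k = 0.16120 * 1000 / 76.525
k = 2.1065 W/(m*K)


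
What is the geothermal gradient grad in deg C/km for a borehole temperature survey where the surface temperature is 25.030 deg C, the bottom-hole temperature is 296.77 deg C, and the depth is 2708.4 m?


grad = (T_d - T_surf) / d * 1000
grad = (296.77 - 25.030) / 2708.4 * 1000
grad = 100.33 deg C/km


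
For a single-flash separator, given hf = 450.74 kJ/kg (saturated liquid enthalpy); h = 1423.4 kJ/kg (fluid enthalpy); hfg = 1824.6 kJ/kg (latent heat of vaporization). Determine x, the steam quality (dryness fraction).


x = (h - hf) / hfg
x = (1423.4 - 450.74) / 1824.6
x = 0.53308


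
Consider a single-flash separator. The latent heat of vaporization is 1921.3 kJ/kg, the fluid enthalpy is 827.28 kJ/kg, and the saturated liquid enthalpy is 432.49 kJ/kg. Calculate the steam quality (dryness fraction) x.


x = (h - hf) / hfg
x = (827.28 - 432.49) / 1921.3
x = 0.20548


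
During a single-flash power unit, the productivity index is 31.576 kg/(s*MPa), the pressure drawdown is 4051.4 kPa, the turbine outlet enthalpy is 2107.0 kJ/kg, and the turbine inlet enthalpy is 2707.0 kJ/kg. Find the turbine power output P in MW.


Step 1: mdot = PI * dP / 1000 = 31.576 * 4051.4 / 1000 = 127.9270 kg/s
Step 2: P = mdot*(h_in - h_out)/1000 = 127.9270*(2707.0 - 2107.0)/1000 = 76.756 MW
P = 76.756 MW


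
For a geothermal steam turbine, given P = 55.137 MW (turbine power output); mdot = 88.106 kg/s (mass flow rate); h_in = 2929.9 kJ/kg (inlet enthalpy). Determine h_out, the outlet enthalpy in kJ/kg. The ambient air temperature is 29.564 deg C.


h_out = h_in - P * 1000 / mdot
h_out = 2929.9 - 55.137 * 1000 / 88.106
h_out = 2304.1 kJ/kg


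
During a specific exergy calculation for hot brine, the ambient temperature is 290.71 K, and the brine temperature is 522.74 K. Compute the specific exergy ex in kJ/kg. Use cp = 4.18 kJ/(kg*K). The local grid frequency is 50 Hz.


ex = cp * ((T_b - T_0) - T_0 * ln(T_b/T_0))
ex = 4.18 * ((522.74 - 290.71) - 290.71 * ln(522.74/290.71))
ex = 256.88 kJ/kg


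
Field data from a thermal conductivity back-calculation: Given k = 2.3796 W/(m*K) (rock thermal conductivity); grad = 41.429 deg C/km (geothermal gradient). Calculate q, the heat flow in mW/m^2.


q = k * grad / 1000
q = 2.3796 * 41.429 / 1000
q = 0.09858445 W/m^2
Convert: 0.09858445 W/m^2 * 1000.0 = 98.584 mW/m^2
q = 98.584 mW/m^2


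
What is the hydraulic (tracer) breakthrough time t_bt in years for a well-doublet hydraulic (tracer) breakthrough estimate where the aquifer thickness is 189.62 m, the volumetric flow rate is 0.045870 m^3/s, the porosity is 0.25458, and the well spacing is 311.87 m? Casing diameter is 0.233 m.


t_bt = pi * hr * phi * L^2 / (3 * Qv) / (365.25*86400)
t_bt = pi * 189.62 * 0.25458 * 311.87^2 / (3 * 0.045870) / (365.25*86400)
t_bt = 3.3967 years


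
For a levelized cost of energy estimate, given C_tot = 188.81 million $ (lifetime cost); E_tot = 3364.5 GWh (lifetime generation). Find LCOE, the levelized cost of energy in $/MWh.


LCOE = C_tot / E_tot * 100
LCOE = 188.81 / 3364.5 * 100
LCOE = 5.611829 cents/kWh
Convert: 5.611829 cents/kWh * 10.0 = 56.118 $/MWh
LCOE = 56.118 $/MWh


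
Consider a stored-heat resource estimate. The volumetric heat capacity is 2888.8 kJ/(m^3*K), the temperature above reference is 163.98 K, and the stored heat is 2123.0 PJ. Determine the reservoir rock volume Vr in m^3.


Vr = Q_s * 1e12 / (rhoc * dT)
Vr = 2123.0 * 1e12 / (2888.8 * 163.98)
Vr = 4.4817e+09 m^3


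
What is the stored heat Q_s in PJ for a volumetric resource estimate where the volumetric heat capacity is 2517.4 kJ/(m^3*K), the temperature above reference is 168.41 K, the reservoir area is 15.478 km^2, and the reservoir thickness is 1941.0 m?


Step 1: Vr = A*1e6*hr = 15.478*1e6*1941.0 = 3.004280e+10 m^3
Step 2: Q_s = Vr*rhoc*dT/1e12 = 3.004280e+10*2517.4*168.41/1e12 = 12737 PJ
Q_s = 12737 PJ


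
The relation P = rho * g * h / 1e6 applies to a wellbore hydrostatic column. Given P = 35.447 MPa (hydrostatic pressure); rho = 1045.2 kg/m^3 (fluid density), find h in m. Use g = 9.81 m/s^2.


h = P * 1e6 / (g * rho)
h = 35.447 * 1e6 / (9.81 * 1045.2)
h = 3457.1 m


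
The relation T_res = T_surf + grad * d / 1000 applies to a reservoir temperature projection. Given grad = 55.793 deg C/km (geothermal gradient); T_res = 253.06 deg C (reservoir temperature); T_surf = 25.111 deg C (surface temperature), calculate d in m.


d = (T_res - T_surf) / grad * 1000
d = (253.06 - 25.111) / 55.793 * 1000
d = 4085.6 m


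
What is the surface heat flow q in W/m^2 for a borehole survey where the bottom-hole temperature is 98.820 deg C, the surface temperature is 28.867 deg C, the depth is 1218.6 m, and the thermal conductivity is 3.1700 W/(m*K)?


Step 1: grad = (T_d - T_surf)/d * 1000 = (98.82 - 28.867)/1218.6 * 1000 = 57.40440 deg C/km
Step 2: q = k * grad / 1000 = 3.17 * 57.40440 / 1000 = 0.18197 W/m^2
q = 0.18197 W/m^2


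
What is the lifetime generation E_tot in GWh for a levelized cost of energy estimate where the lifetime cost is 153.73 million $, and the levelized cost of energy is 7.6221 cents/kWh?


E_tot = C_tot / LCOE * 100
E_tot = 153.73 / 7.6221 * 100
E_tot = 2016.9 GWh


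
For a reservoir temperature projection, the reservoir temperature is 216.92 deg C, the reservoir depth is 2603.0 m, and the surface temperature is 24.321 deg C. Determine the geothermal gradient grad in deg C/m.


grad = (T_res - T_surf) / d * 1000
grad = (216.92 - 24.321) / 2603.0 * 1000
grad = 73.99116 deg C/km
Convert: 73.99116 deg C/km * 0.001 = 0.073991 deg C/m
grad = 0.073991 deg C/m


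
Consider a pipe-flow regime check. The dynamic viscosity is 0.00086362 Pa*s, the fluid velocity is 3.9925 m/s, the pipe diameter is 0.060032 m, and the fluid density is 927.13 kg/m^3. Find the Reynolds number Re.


Re = rho * vel * D / mu
Re = 927.13 * 3.9925 * 0.060032 / 0.00086362
Re = 2.5730e+05


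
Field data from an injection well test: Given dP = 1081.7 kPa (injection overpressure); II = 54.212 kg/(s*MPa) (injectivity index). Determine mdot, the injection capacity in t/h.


mdot = II * dP / 1000
mdot = 54.212 * 1081.7 / 1000
mdot = 58.64112 kg/s
Convert: 58.64112 kg/s * 3.6 = 211.11 t/h
mdot = 211.11 t/h


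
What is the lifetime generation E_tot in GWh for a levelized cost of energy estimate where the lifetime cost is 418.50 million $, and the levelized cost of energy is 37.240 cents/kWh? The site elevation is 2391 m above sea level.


E_tot = C_tot / LCOE * 100
E_tot = 418.50 / 37.240 * 100
E_tot = 1123.8 GWh


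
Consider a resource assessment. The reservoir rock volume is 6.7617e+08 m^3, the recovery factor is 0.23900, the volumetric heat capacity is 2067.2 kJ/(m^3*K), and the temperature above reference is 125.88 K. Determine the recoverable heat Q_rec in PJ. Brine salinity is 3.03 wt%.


Step 1: Q_s = Vr*rhoc*dT/1e12 = 6.7617e+08*2067.2*125.88/1e12 = 175.9524 PJ
Step 2: Q_rec = Q_s * RF = 175.9524 * 0.239 = 42.053 PJ
Q_rec = 42.053 PJ


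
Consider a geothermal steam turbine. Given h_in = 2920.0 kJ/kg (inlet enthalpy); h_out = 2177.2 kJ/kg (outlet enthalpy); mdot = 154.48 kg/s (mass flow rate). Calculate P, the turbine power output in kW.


P = mdot * (h_in - h_out) / 1000
P = 154.48 * (2920.0 - 2177.2) / 1000
P = 114.7477 MW
Convert: 114.7477 MW * 1000.0 = 1.1475e+05 kW
P = 1.1475e+05 kW


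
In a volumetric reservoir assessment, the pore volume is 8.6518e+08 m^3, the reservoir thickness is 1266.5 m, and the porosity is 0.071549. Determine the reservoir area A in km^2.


A = Vp / (1e6 * hr * phi)
A = 8.6518e+08 / (1e6 * 1266.5 * 0.071549)
A = 9.5477 km^2


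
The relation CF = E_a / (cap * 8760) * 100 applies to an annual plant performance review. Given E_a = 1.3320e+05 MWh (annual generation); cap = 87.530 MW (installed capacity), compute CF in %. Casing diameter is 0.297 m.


CF = E_a / (cap * 8760) * 100
CF = 1.3320e+05 / (87.530 * 8760) * 100
CF = 17.372 %


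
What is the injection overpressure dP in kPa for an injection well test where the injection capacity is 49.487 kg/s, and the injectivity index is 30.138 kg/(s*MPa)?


dP = mdot * 1000 / II
dP = 49.487 * 1000 / 30.138
dP = 1642.0 kPa


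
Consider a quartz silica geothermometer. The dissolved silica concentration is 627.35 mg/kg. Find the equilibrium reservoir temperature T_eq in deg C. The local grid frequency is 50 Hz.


T_eq = 1309 / (5.19 - log10(SiO2)) - 273.15
T_eq = 1309 / (5.19 - log10(627.35)) - 273.15
T_eq = 273.98 deg C


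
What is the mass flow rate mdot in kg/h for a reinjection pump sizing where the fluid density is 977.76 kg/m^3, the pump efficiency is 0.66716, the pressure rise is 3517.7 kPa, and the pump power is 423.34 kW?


mdot = P_pump * rho * eta / dP
mdot = 423.34 * 977.76 * 0.66716 / 3517.7
mdot = 78.50418 kg/s
Convert: 78.50418 kg/s * 3600.0 = 2.8262e+05 kg/h
mdot = 2.8262e+05 kg/h


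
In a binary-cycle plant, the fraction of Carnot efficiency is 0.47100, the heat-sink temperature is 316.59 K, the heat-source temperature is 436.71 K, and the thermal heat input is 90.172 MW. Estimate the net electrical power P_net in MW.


Step 1: eta = (1 - Tc/Th)*f = (1 - 316.59/436.71)*0.471 = 0.1295517
Step 2: P_net = eta * Q_in = 0.1295517 * 90.172 = 11.682 MW
P_net = 11.682 MW


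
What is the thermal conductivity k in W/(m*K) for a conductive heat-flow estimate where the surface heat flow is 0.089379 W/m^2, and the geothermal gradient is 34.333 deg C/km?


k = q * 1000 / grad
k = 0.089379 * 1000 / 34.333
k = 2.6033 W/(m*K)


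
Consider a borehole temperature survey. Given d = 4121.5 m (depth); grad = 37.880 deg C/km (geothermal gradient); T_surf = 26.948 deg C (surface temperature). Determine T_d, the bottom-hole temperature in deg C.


T_d = T_surf + grad * d / 1000
T_d = 26.948 + 37.880 * 4121.5 / 1000
T_d = 183.07 deg C


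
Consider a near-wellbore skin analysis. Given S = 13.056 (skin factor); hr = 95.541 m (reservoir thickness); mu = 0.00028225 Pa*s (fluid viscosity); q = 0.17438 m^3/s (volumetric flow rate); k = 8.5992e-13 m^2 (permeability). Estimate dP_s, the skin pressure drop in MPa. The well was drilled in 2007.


dP_s = S * q * mu / (2*pi*k*hr) / 1000
dP_s = 13.056 * 0.17438 * 0.00028225 / (2*pi*8.5992e-13*95.541) / 1000
dP_s = 1244.839 kPa
Convert: 1244.839 kPa * 0.001 = 1.2448 MPa
dP_s = 1.2448 MPa


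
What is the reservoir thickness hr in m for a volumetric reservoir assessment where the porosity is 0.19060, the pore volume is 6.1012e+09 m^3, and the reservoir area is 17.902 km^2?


hr = Vp / (A * 1e6 * phi)
hr = 6.1012e+09 / (17.902 * 1e6 * 0.19060)
hr = 1788.1 m


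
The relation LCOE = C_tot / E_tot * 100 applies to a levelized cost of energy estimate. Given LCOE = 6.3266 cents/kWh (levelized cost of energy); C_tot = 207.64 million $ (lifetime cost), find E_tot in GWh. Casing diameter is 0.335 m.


E_tot = C_tot / LCOE * 100
E_tot = 207.64 / 6.3266 * 100
E_tot = 3282.0 GWh


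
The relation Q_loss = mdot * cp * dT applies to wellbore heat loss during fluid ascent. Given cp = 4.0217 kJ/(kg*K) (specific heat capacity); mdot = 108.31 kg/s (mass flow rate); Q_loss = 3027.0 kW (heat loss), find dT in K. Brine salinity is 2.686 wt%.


dT = Q_loss / (mdot * cp)
dT = 3027.0 / (108.31 * 4.0217)
dT = 6.9492 K


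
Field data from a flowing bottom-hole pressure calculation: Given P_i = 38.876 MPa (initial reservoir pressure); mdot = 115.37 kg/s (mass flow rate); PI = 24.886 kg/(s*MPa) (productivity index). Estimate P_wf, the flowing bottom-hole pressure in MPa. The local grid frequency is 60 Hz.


P_wf = P_i - mdot / PI
P_wf = 38.876 - 115.37 / 24.886
P_wf = 34.240 MPa


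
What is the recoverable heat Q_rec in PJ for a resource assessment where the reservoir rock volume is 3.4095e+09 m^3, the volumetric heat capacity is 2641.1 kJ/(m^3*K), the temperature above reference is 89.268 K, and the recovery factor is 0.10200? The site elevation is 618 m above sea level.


Step 1: Q_s = Vr*rhoc*dT/1e12 = 3.4095e+09*2641.1*89.268/1e12 = 803.8432 PJ
Step 2: Q_rec = Q_s * RF = 803.8432 * 0.102 = 81.992 PJ
Q_rec = 81.992 PJ


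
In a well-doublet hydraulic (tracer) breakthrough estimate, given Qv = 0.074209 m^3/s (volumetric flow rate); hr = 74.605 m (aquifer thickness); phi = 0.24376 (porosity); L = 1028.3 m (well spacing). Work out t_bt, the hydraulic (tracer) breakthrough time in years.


t_bt = pi * hr * phi * L^2 / (3 * Qv) / (365.25*86400)
t_bt = pi * 74.605 * 0.24376 * 1028.3^2 / (3 * 0.074209) / (365.25*86400)
t_bt = 8.5988 years


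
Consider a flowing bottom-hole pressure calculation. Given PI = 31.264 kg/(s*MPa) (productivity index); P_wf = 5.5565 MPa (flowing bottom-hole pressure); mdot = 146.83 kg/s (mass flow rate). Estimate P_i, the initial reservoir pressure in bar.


P_i = P_wf + mdot / PI
P_i = 5.5565 + 146.83 / 31.264
P_i = 10.25296 MPa
Convert: 10.25296 MPa * 10.0 = 102.53 bar
P_i = 102.53 bar


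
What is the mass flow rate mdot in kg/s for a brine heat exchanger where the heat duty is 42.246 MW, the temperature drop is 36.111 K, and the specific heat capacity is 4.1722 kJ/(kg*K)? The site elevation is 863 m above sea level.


mdot = Q * 1000 / (cp * dT)
mdot = 42.246 * 1000 / (4.1722 * 36.111)
mdot = 280.40 kg/s


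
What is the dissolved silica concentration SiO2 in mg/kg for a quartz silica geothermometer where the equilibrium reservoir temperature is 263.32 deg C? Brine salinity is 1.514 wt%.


SiO2 = 10^(5.19 - 1309/(T_eq + 273.15))
SiO2 = 10^(5.19 - 1309/(263.32 + 273.15))
SiO2 = 562.31 mg/kg


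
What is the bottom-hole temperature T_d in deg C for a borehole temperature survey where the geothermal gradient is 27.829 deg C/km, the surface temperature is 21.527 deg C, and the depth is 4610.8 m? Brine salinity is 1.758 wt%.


T_d = T_surf + grad * d / 1000
T_d = 21.527 + 27.829 * 4610.8 / 1000
T_d = 149.84 deg C


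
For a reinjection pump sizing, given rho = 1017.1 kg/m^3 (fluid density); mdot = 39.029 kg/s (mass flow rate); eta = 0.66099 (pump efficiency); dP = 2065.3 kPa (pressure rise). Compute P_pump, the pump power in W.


P_pump = mdot * dP / (rho * eta)
P_pump = 39.029 * 2065.3 / (1017.1 * 0.66099)
P_pump = 119.8980 kW
Convert: 119.8980 kW * 1000.0 = 1.1990e+05 W
P_pump = 1.1990e+05 W


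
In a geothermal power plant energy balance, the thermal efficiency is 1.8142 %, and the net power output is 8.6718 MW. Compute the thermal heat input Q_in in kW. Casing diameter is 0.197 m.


Q_in = W_net / (eta / 100)
Q_in = 8.6718 / (1.8142 / 100)
Q_in = 477.9958 MW
Convert: 477.9958 MW * 1000.0 = 4.7800e+05 kW
Q_in = 4.7800e+05 kW


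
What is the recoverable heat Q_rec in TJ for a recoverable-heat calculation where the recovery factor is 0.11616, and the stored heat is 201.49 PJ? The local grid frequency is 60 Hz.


Q_rec = Q_s * RF
Q_rec = 201.49 * 0.11616
Q_rec = 23.40508 PJ
Convert: 23.40508 PJ * 1000.0 = 23405 TJ
Q_rec = 23405 TJ


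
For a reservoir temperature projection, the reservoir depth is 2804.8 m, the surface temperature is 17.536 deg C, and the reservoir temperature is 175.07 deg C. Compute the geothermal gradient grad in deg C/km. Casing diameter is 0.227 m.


grad = (T_res - T_surf) / d * 1000
grad = (175.07 - 17.536) / 2804.8 * 1000
grad = 56.166 deg C/km


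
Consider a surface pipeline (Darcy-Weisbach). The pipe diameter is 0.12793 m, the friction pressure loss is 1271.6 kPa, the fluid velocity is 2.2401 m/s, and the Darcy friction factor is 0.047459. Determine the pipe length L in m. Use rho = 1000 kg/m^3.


L = dP*1000*D / (f*rho*vel^2/2)
L = 1271.6*1000*0.12793 / (0.047459*1000*2.2401^2/2)
L = 1366.2 m


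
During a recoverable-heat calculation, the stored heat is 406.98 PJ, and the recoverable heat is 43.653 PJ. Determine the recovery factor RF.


RF = Q_rec / Q_s
RF = 43.653 / 406.98
RF = 0.10726


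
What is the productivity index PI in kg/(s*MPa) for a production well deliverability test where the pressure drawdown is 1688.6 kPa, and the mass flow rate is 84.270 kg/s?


PI = mdot * 1000 / dP
PI = 84.270 * 1000 / 1688.6
PI = 49.905 kg/(s*MPa)


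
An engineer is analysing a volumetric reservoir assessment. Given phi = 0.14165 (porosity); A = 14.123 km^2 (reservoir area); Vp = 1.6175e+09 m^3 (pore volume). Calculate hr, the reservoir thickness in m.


hr = Vp / (A * 1e6 * phi)
hr = 1.6175e+09 / (14.123 * 1e6 * 0.14165)
hr = 808.54 m


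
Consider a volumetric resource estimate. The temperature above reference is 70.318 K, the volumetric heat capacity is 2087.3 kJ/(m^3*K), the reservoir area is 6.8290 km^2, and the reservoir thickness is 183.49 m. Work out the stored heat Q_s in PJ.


Step 1: Vr = A*1e6*hr = 6.829*1e6*183.49 = 1.253053e+09 m^3
Step 2: Q_s = Vr*rhoc*dT/1e12 = 1.253053e+09*2087.3*70.318/1e12 = 183.92 PJ
Q_s = 183.92 PJ


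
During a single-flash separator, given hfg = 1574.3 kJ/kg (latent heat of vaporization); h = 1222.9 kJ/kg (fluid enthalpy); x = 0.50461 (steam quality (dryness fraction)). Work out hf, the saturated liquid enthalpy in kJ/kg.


hf = h - x * hfg
hf = 1222.9 - 0.50461 * 1574.3
hf = 428.49 kJ/kg


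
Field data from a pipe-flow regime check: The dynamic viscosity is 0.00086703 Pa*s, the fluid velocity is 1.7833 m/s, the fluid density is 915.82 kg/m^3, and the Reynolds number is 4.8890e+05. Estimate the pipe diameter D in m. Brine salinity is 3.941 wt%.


D = Re * mu / (rho * vel)
D = 4.8890e+05 * 0.00086703 / (915.82 * 1.7833)
D = 0.25955 m


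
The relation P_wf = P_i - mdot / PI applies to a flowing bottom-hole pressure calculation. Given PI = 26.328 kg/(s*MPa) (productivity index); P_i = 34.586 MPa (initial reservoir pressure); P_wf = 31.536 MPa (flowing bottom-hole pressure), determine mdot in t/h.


mdot = (P_i - P_wf) * PI
mdot = (34.586 - 31.536) * 26.328
mdot = 80.30040 kg/s
Convert: 80.30040 kg/s * 3.6 = 289.08 t/h
mdot = 289.08 t/h


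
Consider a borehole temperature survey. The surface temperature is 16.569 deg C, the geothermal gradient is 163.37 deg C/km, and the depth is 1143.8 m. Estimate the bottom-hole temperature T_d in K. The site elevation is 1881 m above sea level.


T_d = T_surf + grad * d / 1000
T_d = 16.569 + 163.37 * 1143.8 / 1000
T_d = 203.4316 deg C
Convert to K: 203.4316 + 273.15 = 476.58 K
T_d = 476.58 K


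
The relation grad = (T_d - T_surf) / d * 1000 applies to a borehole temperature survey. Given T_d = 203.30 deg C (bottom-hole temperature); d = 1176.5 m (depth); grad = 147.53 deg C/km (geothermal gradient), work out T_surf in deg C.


T_surf = T_d - grad * d / 1000
T_surf = 203.30 - 147.53 * 1176.5 / 1000
T_surf = 29.731 deg C


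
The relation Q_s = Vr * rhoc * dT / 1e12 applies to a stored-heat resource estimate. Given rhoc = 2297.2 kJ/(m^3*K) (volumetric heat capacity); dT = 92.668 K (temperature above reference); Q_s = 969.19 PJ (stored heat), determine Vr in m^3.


Vr = Q_s * 1e12 / (rhoc * dT)
Vr = 969.19 * 1e12 / (2297.2 * 92.668)
Vr = 4.5528e+09 m^3


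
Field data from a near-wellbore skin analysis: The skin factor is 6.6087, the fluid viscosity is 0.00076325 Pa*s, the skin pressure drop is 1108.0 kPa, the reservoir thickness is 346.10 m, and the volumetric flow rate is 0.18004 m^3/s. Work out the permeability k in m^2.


k = S*q*mu / (2*pi*dP_s*1000*hr)
k = 6.6087*0.18004*0.00076325 / (2*pi*1108.0*1000*346.10)
k = 3.7690e-13 m^2


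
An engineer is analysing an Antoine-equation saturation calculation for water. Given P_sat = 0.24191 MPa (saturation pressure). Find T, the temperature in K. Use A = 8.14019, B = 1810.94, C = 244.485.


T = B / (A - log10(P_sat * 760 / 0.101325)) - C
T = 1810.94 / (8.14019 - log10(0.24191 * 760 / 0.101325)) - 244.485
T = 126.4999 deg C
Convert to K: 126.4999 + 273.15 = 399.65 K
T = 399.65 K


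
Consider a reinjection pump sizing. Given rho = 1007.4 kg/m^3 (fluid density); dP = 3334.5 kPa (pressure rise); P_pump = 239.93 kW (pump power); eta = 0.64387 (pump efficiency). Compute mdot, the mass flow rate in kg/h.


mdot = P_pump * rho * eta / dP
mdot = 239.93 * 1007.4 * 0.64387 / 3334.5
mdot = 46.67174 kg/s
Convert: 46.67174 kg/s * 3600.0 = 1.6802e+05 kg/h
mdot = 1.6802e+05 kg/h


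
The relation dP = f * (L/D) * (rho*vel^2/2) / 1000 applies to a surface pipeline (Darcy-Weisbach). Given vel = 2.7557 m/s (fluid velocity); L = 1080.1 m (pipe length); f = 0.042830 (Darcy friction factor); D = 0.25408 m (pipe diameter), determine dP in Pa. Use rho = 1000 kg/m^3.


dP = f * (L/D) * (rho*vel^2/2) / 1000
dP = 0.042830 * (1080.1/0.25408) * (1000*2.7557^2/2) / 1000
dP = 691.3141 kPa
Convert: 691.3141 kPa * 1000.0 = 6.9131e+05 Pa
dP = 6.9131e+05 Pa


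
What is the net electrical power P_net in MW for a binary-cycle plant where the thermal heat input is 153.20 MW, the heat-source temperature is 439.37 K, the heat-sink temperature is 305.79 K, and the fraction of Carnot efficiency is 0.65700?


Step 1: eta = (1 - Tc/Th)*f = (1 - 305.79/439.37)*0.657 = 0.1997452
Step 2: P_net = eta * Q_in = 0.1997452 * 153.2 = 30.601 MW
P_net = 30.601 MW


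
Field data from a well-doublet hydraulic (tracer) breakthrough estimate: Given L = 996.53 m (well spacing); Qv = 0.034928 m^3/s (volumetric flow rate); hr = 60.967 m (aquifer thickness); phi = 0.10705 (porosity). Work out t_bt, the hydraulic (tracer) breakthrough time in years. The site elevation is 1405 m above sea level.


t_bt = pi * hr * phi * L^2 / (3 * Qv) / (365.25*86400)
t_bt = pi * 60.967 * 0.10705 * 996.53^2 / (3 * 0.034928) / (365.25*86400)
t_bt = 6.1576 years


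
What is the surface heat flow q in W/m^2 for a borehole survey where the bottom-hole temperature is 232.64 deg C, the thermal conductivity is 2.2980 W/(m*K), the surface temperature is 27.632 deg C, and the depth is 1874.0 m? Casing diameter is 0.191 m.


Step 1: grad = (T_d - T_surf)/d * 1000 = (232.64 - 27.632)/1874.0 * 1000 = 109.3959 deg C/km
Step 2: q = k * grad / 1000 = 2.298 * 109.3959 / 1000 = 0.25139 W/m^2
q = 0.25139 W/m^2


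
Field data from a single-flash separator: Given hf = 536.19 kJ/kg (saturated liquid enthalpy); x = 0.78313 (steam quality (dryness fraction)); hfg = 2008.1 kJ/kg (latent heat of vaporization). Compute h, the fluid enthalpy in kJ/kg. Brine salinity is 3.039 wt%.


h = hf + x * hfg
h = 536.19 + 0.78313 * 2008.1
h = 2108.8 kJ/kg


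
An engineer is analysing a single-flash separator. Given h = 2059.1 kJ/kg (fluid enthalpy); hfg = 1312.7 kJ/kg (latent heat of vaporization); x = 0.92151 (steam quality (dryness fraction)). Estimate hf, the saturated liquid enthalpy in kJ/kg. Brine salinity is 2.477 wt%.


hf = h - x * hfg
hf = 2059.1 - 0.92151 * 1312.7
hf = 849.43 kJ/kg


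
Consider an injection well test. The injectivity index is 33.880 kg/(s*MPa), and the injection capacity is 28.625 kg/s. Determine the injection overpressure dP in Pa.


dP = mdot * 1000 / II
dP = 28.625 * 1000 / 33.880
dP = 844.8937 kPa
Convert: 844.8937 kPa * 1000.0 = 8.4489e+05 Pa
dP = 8.4489e+05 Pa


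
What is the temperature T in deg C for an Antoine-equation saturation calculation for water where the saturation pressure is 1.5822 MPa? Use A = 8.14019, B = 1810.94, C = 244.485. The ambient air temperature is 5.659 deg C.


T = B / (A - log10(P_sat * 760 / 0.101325)) - C
T = 1810.94 / (8.14019 - log10(1.5822 * 760 / 0.101325)) - 244.485
T = 200.92 deg C


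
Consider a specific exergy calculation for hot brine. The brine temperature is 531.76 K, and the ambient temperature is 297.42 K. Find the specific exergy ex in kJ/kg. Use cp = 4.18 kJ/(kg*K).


ex = cp * ((T_b - T_0) - T_0 * ln(T_b/T_0))
ex = 4.18 * ((531.76 - 297.42) - 297.42 * ln(531.76/297.42))
ex = 257.17 kJ/kg


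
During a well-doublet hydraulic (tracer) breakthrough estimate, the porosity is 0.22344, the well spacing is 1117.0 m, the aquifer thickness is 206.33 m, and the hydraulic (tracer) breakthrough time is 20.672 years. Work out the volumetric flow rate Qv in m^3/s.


Qv = pi*hr*phi*L^2 / (3*t_bt*365.25*86400)
Qv = pi*206.33*0.22344*1117.0^2 / (3*20.672*365.25*86400)
Qv = 0.092336 m^3/s


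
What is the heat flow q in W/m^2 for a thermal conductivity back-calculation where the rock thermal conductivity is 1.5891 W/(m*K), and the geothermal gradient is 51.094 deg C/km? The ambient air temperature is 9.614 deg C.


q = k * grad / 1000
q = 1.5891 * 51.094 / 1000
q = 0.081193 W/m^2


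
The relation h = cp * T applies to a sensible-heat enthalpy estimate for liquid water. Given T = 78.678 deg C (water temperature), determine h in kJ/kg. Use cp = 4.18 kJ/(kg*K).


h = cp * T
h = 4.18 * 78.678
h = 328.87 kJ/kg


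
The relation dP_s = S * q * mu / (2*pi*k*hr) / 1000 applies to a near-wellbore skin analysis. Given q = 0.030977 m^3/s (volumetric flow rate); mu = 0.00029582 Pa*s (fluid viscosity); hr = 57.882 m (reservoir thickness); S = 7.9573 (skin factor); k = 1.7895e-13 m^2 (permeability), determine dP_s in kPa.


dP_s = S * q * mu / (2*pi*k*hr) / 1000
dP_s = 7.9573 * 0.030977 * 0.00029582 / (2*pi*1.7895e-13*57.882) / 1000
dP_s = 1120.4 kPa


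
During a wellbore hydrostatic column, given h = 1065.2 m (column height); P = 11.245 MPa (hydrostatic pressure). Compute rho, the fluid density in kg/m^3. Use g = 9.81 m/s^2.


rho = P * 1e6 / (g * h)
rho = 11.245 * 1e6 / (9.81 * 1065.2)
rho = 1076.1 kg/m^3


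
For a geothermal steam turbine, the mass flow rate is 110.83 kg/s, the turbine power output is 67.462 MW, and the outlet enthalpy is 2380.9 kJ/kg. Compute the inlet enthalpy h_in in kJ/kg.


h_in = h_out + P * 1000 / mdot
h_in = 2380.9 + 67.462 * 1000 / 110.83
h_in = 2989.6 kJ/kg


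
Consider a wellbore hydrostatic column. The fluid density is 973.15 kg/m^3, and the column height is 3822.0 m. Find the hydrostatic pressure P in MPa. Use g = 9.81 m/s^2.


P = rho * g * h / 1e6
P = 973.15 * 9.81 * 3822.0 / 1e6
P = 36.487 MPa


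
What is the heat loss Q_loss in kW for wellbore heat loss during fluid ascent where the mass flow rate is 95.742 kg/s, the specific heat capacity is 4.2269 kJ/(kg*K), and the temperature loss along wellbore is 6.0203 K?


Q_loss = mdot * cp * dT
Q_loss = 95.742 * 4.2269 * 6.0203
Q_loss = 2436.4 kW


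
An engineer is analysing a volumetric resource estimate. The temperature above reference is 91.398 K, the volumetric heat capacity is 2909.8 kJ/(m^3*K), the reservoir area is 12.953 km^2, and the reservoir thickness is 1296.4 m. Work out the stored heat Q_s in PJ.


Step 1: Vr = A*1e6*hr = 12.953*1e6*1296.4 = 1.679227e+10 m^3
Step 2: Q_s = Vr*rhoc*dT/1e12 = 1.679227e+10*2909.8*91.398/1e12 = 4465.9 PJ
Q_s = 4465.9 PJ


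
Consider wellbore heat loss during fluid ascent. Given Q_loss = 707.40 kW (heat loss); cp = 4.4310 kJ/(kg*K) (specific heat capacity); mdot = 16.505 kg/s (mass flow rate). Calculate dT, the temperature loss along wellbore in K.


dT = Q_loss / (mdot * cp)
dT = 707.40 / (16.505 * 4.4310)
dT = 9.6727 K


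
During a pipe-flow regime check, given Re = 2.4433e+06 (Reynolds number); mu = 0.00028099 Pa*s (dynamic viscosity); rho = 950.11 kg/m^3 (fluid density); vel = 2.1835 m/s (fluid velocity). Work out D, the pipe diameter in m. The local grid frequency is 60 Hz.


D = Re * mu / (rho * vel)
D = 2.4433e+06 * 0.00028099 / (950.11 * 2.1835)
D = 0.33093 m
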